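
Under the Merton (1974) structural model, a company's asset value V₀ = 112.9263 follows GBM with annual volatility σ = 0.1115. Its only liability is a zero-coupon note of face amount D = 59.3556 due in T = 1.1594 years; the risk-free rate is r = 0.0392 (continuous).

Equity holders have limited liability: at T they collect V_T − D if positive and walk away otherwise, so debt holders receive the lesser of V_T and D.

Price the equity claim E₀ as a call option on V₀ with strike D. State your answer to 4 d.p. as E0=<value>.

d₁ = [ln(V₀/D) + (r + σ²/2)T] / (σ√T)
   = [ln(112.9263/59.3556) + (0.0392 + 0.5·0.1115²)·1.1594] / (0.1115·√1.1594)
   = [0.643189 + 0.052655] / 0.120058 = 5.795896
d₂ = d₁ − σ√T = 5.795896 − 0.120058 = 5.675838
N(d₁) = 1.000000,  N(d₂) = 1.000000,  e^(−rT) = 0.955569
E₀ = V₀·N(d₁) − D·e^(−rT)·N(d₂)
   = 112.9263·1.000000 − 59.3556·0.955569·1.000000 = 56.207939

E0=56.2079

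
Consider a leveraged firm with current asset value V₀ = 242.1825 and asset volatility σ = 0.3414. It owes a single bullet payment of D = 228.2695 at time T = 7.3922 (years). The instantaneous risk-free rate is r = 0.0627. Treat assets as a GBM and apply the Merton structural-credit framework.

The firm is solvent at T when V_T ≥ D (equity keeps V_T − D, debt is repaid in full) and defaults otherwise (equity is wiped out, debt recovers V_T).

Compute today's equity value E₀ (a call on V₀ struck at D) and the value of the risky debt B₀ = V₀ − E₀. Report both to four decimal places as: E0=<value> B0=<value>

E0=127.8697 B0=114.3128

d₁ = [ln(V₀/D) + (r + σ²/2)T] / (σ√T)
   = [ln(242.1825/228.2695) + (0.0627 + 0.5·0.3414²)·7.3922] / (0.3414·√7.3922)
   = [0.059165 + 0.894286] / 0.928219 = 1.027183
d₂ = d₁ − σ√T = 1.027183 − 0.928219 = 0.098964
N(d₁) = 0.847833,  N(d₂) = 0.539417,  e^(−rT) = 0.629084
E₀ = V₀·N(d₁) − D·e^(−rT)·N(d₂)
   = 242.1825·0.847833 − 228.2695·0.629084·0.539417 = 127.869712
B₀ = V₀ − E₀ = 242.1825 − 127.869712 = 114.312788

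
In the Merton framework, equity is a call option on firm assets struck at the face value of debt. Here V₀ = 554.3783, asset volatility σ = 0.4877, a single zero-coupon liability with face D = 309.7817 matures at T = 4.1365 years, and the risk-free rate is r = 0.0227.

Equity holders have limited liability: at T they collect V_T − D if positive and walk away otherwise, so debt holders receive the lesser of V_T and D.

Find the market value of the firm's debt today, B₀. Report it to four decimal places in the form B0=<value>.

d₁ = [ln(V₀/D) + (r + σ²/2)T] / (σ√T)
   = [ln(554.3783/309.7817) + (0.0227 + 0.5·0.4877²)·4.1365] / (0.4877·√4.1365)
   = [0.581979 + 0.585834] / 0.991903 = 1.177347
d₂ = d₁ − σ√T = 1.177347 − 0.991903 = 0.185444
N(d₁) = 0.880471,  N(d₂) = 0.573559,  e^(−rT) = 0.910375
E₀ = V₀·N(d₁) − D·e^(−rT)·N(d₂)
   = 554.3783·0.880471 − 309.7817·0.910375·0.573559 = 326.360427
B₀ = V₀ − E₀ = 554.3783 − 326.360427 = 228.017873

B0=228.0179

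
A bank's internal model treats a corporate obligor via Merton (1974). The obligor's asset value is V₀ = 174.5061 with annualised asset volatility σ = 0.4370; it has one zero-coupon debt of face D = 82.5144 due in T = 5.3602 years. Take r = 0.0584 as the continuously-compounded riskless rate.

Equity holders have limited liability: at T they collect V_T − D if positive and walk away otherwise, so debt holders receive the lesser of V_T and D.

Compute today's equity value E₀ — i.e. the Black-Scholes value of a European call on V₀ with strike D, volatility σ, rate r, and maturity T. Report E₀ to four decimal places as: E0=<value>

d₁ = [ln(V₀/D) + (r + σ²/2)T] / (σ√T)
   = [ln(174.5061/82.5144) + (0.0584 + 0.5·0.4370²)·5.3602] / (0.4370·√5.3602)
   = [0.748987 + 0.824852] / 1.011747 = 1.555565
d₂ = d₁ − σ√T = 1.555565 − 1.011747 = 0.543818
N(d₁) = 0.940094,  N(d₂) = 0.706717,  e^(−rT) = 0.731224
E₀ = V₀·N(d₁) − D·e^(−rT)·N(d₂)
   = 174.5061·0.940094 − 82.5144·0.731224·0.706717 = 121.411371

E0=121.4114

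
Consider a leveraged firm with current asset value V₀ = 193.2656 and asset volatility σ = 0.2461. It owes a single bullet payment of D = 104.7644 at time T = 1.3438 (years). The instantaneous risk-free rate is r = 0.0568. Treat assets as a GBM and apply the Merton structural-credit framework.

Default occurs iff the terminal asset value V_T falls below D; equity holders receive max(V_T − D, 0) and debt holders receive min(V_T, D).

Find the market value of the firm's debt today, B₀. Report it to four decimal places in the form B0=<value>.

B0=96.9645

d₁ = [ln(V₀/D) + (r + σ²/2)T] / (σ√T)
   = [ln(193.2656/104.7644) + (0.0568 + 0.5·0.2461²)·1.3438] / (0.2461·√1.3438)
   = [0.612351 + 0.117022] / 0.285285 = 2.556647
d₂ = d₁ − σ√T = 2.556647 − 0.285285 = 2.271362
N(d₁) = 0.994716,  N(d₂) = 0.988437,  e^(−rT) = 0.926512
E₀ = V₀·N(d₁) − D·e^(−rT)·N(d₂)
   = 193.2656·0.994716 − 104.7644·0.926512·0.988437 = 96.301130
B₀ = V₀ − E₀ = 193.2656 − 96.301130 = 96.964470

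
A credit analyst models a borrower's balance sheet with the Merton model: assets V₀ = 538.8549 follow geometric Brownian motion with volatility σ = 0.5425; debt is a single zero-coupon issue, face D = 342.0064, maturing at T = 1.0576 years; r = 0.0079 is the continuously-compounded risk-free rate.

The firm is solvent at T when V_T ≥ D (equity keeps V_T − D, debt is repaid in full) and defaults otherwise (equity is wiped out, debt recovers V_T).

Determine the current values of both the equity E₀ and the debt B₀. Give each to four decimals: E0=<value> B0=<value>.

d₁ = [ln(V₀/D) + (r + σ²/2)T] / (σ√T)
   = [ln(538.8549/342.0064) + (0.0079 + 0.5·0.5425²)·1.0576] / (0.5425·√1.0576)
   = [0.454617 + 0.163984] / 0.557905 = 1.108792
d₂ = d₁ − σ√T = 1.108792 − 0.557905 = 0.550887
N(d₁) = 0.866240,  N(d₂) = 0.709144,  e^(−rT) = 0.991680
E₀ = V₀·N(d₁) − D·e^(−rT)·N(d₂)
   = 538.8549·0.866240 − 342.0064·0.991680·0.709144 = 226.263710
B₀ = V₀ − E₀ = 538.8549 − 226.263710 = 312.591190

E0=226.2637 B0=312.5912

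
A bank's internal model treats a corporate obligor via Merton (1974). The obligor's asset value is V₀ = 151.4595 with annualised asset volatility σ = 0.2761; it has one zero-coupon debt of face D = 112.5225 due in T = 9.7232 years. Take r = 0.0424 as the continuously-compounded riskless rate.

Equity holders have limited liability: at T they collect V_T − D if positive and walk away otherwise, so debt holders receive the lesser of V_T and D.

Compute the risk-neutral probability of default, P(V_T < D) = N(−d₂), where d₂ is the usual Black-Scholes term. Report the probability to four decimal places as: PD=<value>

d₁ = [ln(V₀/D) + (r + σ²/2)T] / (σ√T)
   = [ln(151.4595/112.5225) + (0.0424 + 0.5·0.2761²)·9.7232] / (0.2761·√9.7232)
   = [0.297165 + 0.782869] / 0.860936 = 1.254488
d₂ = d₁ − σ√T = 1.254488 − 0.860936 = 0.393552
risk-neutral PD = N(−d₂) = N(-0.393552) = 0.346956

PD=0.3470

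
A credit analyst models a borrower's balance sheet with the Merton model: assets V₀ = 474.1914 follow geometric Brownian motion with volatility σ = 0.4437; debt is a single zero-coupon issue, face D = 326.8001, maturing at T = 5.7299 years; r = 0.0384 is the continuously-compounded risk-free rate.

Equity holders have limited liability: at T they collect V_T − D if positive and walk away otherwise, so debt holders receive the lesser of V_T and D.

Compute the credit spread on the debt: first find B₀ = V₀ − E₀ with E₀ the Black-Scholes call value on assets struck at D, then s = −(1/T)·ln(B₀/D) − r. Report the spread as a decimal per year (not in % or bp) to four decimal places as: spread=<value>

d₁ = [ln(V₀/D) + (r + σ²/2)T] / (σ√T)
   = [ln(474.1914/326.8001) + (0.0384 + 0.5·0.4437²)·5.7299] / (0.4437·√5.7299)
   = [0.372262 + 0.784050] / 1.062094 = 1.088710
d₂ = d₁ − σ√T = 1.088710 − 1.062094 = 0.026616
N(d₁) = 0.861859,  N(d₂) = 0.510617,  e^(−rT) = 0.802496
E₀ = V₀·N(d₁) − D·e^(−rT)·N(d₂)
   = 474.1914·0.861859 − 326.8001·0.802496·0.510617 = 274.773886
B₀ = V₀ − E₀ = 474.1914 − 274.773886 = 199.417514
spread = −(1/T)·ln(B₀/D) − r = −(1/5.7299)·ln(199.417514/326.8001) − 0.0384 = 0.04780534

spread=0.0478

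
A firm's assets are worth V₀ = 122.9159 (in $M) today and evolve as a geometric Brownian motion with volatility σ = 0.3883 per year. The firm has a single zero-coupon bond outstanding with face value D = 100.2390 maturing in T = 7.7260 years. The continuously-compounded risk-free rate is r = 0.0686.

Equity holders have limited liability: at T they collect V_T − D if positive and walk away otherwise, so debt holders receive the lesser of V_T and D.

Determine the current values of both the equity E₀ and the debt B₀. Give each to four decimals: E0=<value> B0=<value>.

E0=76.4424 B0=46.4735

d₁ = [ln(V₀/D) + (r + σ²/2)T] / (σ√T)
   = [ln(122.9159/100.2390) + (0.0686 + 0.5·0.3883²)·7.7260] / (0.3883·√7.7260)
   = [0.203943 + 1.112455] / 1.079306 = 1.219670
d₂ = d₁ − σ√T = 1.219670 − 1.079306 = 0.140364
N(d₁) = 0.888705,  N(d₂) = 0.555814,  e^(−rT) = 0.588603
E₀ = V₀·N(d₁) − D·e^(−rT)·N(d₂)
   = 122.9159·0.888705 − 100.2390·0.588603·0.555814 = 76.442435
B₀ = V₀ − E₀ = 122.9159 − 76.442435 = 46.473465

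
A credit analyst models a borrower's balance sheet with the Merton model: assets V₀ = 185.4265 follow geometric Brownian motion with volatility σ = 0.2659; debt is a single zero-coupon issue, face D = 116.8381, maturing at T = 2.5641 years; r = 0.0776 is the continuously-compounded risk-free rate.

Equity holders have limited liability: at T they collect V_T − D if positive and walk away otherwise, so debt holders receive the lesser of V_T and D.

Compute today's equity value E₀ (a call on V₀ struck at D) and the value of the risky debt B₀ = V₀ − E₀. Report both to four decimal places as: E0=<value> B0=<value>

d₁ = [ln(V₀/D) + (r + σ²/2)T] / (σ√T)
   = [ln(185.4265/116.8381) + (0.0776 + 0.5·0.2659²)·2.5641] / (0.2659·√2.5641)
   = [0.461869 + 0.289619] / 0.425781 = 1.764966
d₂ = d₁ − σ√T = 1.764966 − 0.425781 = 1.339185
N(d₁) = 0.961215,  N(d₂) = 0.909745,  e^(−rT) = 0.819571
E₀ = V₀·N(d₁) − D·e^(−rT)·N(d₂)
   = 185.4265·0.961215 − 116.8381·0.819571·0.909745 = 91.120229
B₀ = V₀ − E₀ = 185.4265 − 91.120229 = 94.306271

E0=91.1202 B0=94.3063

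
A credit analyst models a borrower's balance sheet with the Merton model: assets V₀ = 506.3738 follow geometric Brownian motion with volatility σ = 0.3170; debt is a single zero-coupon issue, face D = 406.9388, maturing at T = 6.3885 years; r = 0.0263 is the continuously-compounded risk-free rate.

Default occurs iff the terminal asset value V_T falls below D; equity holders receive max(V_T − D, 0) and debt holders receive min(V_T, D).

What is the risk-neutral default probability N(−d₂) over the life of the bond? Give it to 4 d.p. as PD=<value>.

PD=0.4674

d₁ = [ln(V₀/D) + (r + σ²/2)T] / (σ√T)
   = [ln(506.3738/406.9388) + (0.0263 + 0.5·0.3170²)·6.3885] / (0.3170·√6.3885)
   = [0.218612 + 0.489005] / 0.801233 = 0.883160
d₂ = d₁ − σ√T = 0.883160 − 0.801233 = 0.081927
risk-neutral PD = N(−d₂) = N(-0.081927) = 0.467352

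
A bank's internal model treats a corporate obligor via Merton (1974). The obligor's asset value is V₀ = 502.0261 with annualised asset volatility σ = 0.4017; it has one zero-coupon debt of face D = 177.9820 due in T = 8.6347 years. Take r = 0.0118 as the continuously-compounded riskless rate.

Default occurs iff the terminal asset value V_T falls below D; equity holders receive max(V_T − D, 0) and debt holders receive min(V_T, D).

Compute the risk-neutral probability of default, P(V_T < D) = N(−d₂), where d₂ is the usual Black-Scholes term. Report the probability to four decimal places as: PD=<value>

d₁ = [ln(V₀/D) + (r + σ²/2)T] / (σ√T)
   = [ln(502.0261/177.9820) + (0.0118 + 0.5·0.4017²)·8.6347] / (0.4017·√8.6347)
   = [1.036970 + 0.798550] / 1.180390 = 1.555011
d₂ = d₁ − σ√T = 1.555011 − 1.180390 = 0.374621
risk-neutral PD = N(−d₂) = N(-0.374621) = 0.353971

PD=0.3540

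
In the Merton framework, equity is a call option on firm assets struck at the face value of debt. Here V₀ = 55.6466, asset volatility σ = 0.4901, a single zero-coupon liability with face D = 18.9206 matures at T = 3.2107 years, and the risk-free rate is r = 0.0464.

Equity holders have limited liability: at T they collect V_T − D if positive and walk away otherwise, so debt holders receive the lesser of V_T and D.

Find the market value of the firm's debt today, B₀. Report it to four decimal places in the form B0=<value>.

d₁ = [ln(V₀/D) + (r + σ²/2)T] / (σ√T)
   = [ln(55.6466/18.9206) + (0.0464 + 0.5·0.4901²)·3.2107] / (0.4901·√3.2107)
   = [1.078770 + 0.534578] / 0.878182 = 1.837145
d₂ = d₁ − σ√T = 1.837145 − 0.878182 = 0.958963
N(d₁) = 0.966906,  N(d₂) = 0.831211,  e^(−rT) = 0.861589
E₀ = V₀·N(d₁) − D·e^(−rT)·N(d₂)
   = 55.6466·0.966906 − 18.9206·0.861589·0.831211 = 40.254787
B₀ = V₀ − E₀ = 55.6466 − 40.254787 = 15.391813

B0=15.3918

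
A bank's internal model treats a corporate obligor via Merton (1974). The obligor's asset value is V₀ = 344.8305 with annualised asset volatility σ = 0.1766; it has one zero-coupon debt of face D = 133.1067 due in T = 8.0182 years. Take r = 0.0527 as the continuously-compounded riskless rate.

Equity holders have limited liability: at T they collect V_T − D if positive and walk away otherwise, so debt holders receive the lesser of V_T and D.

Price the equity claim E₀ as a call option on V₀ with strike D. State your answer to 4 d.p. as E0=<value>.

d₁ = [ln(V₀/D) + (r + σ²/2)T] / (σ√T)
   = [ln(344.8305/133.1067) + (0.0527 + 0.5·0.1766²)·8.0182] / (0.1766·√8.0182)
   = [0.951902 + 0.547593] / 0.500068 = 2.998582
d₂ = d₁ − σ√T = 2.998582 − 0.500068 = 2.498514
N(d₁) = 0.998644,  N(d₂) = 0.993764,  e^(−rT) = 0.655367
E₀ = V₀·N(d₁) − D·e^(−rT)·N(d₂)
   = 344.8305·0.998644 − 133.1067·0.655367·0.993764 = 257.673007

E0=257.6730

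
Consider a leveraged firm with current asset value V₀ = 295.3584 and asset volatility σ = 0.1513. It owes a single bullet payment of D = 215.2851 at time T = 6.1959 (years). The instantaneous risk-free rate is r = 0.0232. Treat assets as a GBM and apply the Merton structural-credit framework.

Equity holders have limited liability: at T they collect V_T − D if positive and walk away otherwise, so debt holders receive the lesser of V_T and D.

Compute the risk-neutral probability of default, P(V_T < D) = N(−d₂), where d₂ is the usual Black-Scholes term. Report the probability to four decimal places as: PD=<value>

d₁ = [ln(V₀/D) + (r + σ²/2)T] / (σ√T)
   = [ln(295.3584/215.2851) + (0.0232 + 0.5·0.1513²)·6.1959] / (0.1513·√6.1959)
   = [0.316226 + 0.214662] / 0.376609 = 1.409653
d₂ = d₁ − σ√T = 1.409653 − 0.376609 = 1.033044
risk-neutral PD = N(−d₂) = N(-1.033044) = 0.150792

PD=0.1508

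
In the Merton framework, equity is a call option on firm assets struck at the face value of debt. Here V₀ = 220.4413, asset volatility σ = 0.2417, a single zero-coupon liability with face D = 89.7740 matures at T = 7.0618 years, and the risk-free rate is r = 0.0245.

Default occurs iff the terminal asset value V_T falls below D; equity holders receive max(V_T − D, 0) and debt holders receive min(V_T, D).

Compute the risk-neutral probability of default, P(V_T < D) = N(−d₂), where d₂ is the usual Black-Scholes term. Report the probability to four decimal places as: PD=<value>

PD=0.0890

d₁ = [ln(V₀/D) + (r + σ²/2)T] / (σ√T)
   = [ln(220.4413/89.7740) + (0.0245 + 0.5·0.2417²)·7.0618] / (0.2417·√7.0618)
   = [0.898336 + 0.379285] / 0.642295 = 1.989151
d₂ = d₁ − σ√T = 1.989151 − 0.642295 = 1.346857
risk-neutral PD = N(−d₂) = N(-1.346857) = 0.089013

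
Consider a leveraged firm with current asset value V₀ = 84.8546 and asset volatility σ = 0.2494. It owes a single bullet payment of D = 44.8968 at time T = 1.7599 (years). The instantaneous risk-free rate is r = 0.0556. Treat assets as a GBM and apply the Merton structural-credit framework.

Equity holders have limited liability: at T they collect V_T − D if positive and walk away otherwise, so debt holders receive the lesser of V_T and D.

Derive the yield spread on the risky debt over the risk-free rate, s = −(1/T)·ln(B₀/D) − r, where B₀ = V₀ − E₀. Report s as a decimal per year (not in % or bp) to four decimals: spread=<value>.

spread=0.0012

d₁ = [ln(V₀/D) + (r + σ²/2)T] / (σ√T)
   = [ln(84.8546/44.8968) + (0.0556 + 0.5·0.2494²)·1.7599] / (0.2494·√1.7599)
   = [0.636573 + 0.152584] / 0.330857 = 2.385188
d₂ = d₁ − σ√T = 2.385188 − 0.330857 = 2.054331
N(d₁) = 0.991465,  N(d₂) = 0.980028,  e^(−rT) = 0.906785
E₀ = V₀·N(d₁) − D·e^(−rT)·N(d₂)
   = 84.8546·0.991465 − 44.8968·0.906785·0.980028 = 44.231714
B₀ = V₀ − E₀ = 84.8546 − 44.231714 = 40.622886
spread = −(1/T)·ln(B₀/D) − r = −(1/1.7599)·ln(40.622886/44.8968) − 0.0556 = 0.00124126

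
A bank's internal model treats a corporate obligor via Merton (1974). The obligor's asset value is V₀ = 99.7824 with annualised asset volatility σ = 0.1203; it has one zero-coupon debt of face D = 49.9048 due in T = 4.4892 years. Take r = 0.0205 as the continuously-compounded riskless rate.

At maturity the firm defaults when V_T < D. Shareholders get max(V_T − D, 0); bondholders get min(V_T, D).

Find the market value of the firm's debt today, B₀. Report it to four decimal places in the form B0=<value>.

B0=45.5122

d₁ = [ln(V₀/D) + (r + σ²/2)T] / (σ√T)
   = [ln(99.7824/49.9048) + (0.0205 + 0.5·0.1203²)·4.4892] / (0.1203·√4.4892)
   = [0.692875 + 0.124513] / 0.254888 = 3.206844
d₂ = d₁ − σ√T = 3.206844 − 0.254888 = 2.951955
N(d₁) = 0.999329,  N(d₂) = 0.998421,  e^(−rT) = 0.912079
E₀ = V₀·N(d₁) − D·e^(−rT)·N(d₂)
   = 99.7824·0.999329 − 49.9048·0.912079·0.998421 = 54.270187
B₀ = V₀ − E₀ = 99.7824 − 54.270187 = 45.512213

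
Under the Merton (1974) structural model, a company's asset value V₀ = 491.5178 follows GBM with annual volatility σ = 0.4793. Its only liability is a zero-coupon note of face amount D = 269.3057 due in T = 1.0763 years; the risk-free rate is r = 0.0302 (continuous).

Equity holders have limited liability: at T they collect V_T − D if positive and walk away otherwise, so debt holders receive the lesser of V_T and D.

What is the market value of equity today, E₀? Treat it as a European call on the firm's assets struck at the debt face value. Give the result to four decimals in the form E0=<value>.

E0=239.1840

d₁ = [ln(V₀/D) + (r + σ²/2)T] / (σ√T)
   = [ln(491.5178/269.3057) + (0.0302 + 0.5·0.4793²)·1.0763] / (0.4793·√1.0763)
   = [0.601651 + 0.156133] / 0.497249 = 1.523951
d₂ = d₁ − σ√T = 1.523951 − 0.497249 = 1.026702
N(d₁) = 0.936240,  N(d₂) = 0.847720,  e^(−rT) = 0.968018
E₀ = V₀·N(d₁) − D·e^(−rT)·N(d₂)
   = 491.5178·0.936240 − 269.3057·0.968018·0.847720 = 239.183964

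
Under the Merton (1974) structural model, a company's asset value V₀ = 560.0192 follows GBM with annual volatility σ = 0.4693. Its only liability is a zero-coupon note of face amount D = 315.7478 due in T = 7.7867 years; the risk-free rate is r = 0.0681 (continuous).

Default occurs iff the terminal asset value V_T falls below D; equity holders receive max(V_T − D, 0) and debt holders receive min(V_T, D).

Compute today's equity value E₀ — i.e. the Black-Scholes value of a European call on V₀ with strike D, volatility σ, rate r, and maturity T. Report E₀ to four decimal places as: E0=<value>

d₁ = [ln(V₀/D) + (r + σ²/2)T] / (σ√T)
   = [ln(560.0192/315.7478) + (0.0681 + 0.5·0.4693²)·7.7867] / (0.4693·√7.7867)
   = [0.573027 + 1.387755] / 1.309566 = 1.497277
d₂ = d₁ − σ√T = 1.497277 − 1.309566 = 0.187711
N(d₁) = 0.932839,  N(d₂) = 0.574449,  e^(−rT) = 0.588444
E₀ = V₀·N(d₁) − D·e^(−rT)·N(d₂)
   = 560.0192·0.932839 − 315.7478·0.588444·0.574449 = 415.675577

E0=415.6756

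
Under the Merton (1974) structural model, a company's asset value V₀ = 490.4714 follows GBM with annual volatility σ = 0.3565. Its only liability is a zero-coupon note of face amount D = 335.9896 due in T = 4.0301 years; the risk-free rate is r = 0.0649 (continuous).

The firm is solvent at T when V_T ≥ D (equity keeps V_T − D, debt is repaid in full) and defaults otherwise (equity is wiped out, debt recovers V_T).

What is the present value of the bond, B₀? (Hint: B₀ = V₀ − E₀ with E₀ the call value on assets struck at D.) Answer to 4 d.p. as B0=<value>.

d₁ = [ln(V₀/D) + (r + σ²/2)T] / (σ√T)
   = [ln(490.4714/335.9896) + (0.0649 + 0.5·0.3565²)·4.0301] / (0.3565·√4.0301)
   = [0.378287 + 0.517651] / 0.715678 = 1.251873
d₂ = d₁ − σ√T = 1.251873 − 0.715678 = 0.536195
N(d₁) = 0.894692,  N(d₂) = 0.704088,  e^(−rT) = 0.769855
E₀ = V₀·N(d₁) − D·e^(−rT)·N(d₂)
   = 490.4714·0.894692 − 335.9896·0.769855·0.704088 = 256.699108
B₀ = V₀ − E₀ = 490.4714 − 256.699108 = 233.772292

B0=233.7723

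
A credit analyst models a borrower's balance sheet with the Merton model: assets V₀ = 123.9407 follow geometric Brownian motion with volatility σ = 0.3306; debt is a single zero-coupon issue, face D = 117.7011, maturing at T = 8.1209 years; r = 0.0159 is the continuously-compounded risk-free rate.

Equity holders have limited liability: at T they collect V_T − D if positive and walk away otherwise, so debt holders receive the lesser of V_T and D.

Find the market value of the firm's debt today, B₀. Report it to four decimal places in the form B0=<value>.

B0=71.7904

d₁ = [ln(V₀/D) + (r + σ²/2)T] / (σ√T)
   = [ln(123.9407/117.7011) + (0.0159 + 0.5·0.3306²)·8.1209] / (0.3306·√8.1209)
   = [0.051655 + 0.572915] / 0.942117 = 0.662943
d₂ = d₁ − σ√T = 0.662943 − 0.942117 = -0.279175
N(d₁) = 0.746316,  N(d₂) = 0.390055,  e^(−rT) = 0.878866
E₀ = V₀·N(d₁) − D·e^(−rT)·N(d₂)
   = 123.9407·0.746316 − 117.7011·0.878866·0.390055 = 52.150253
B₀ = V₀ − E₀ = 123.9407 − 52.150253 = 71.790447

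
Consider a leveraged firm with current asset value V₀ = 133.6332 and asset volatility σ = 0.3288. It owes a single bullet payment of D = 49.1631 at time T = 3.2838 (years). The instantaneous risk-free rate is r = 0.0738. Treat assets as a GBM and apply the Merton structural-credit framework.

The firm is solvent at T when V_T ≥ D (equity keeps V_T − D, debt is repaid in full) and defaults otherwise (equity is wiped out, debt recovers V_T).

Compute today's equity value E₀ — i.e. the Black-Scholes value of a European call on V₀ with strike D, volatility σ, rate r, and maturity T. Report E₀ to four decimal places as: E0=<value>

E0=95.3291

d₁ = [ln(V₀/D) + (r + σ²/2)T] / (σ√T)
   = [ln(133.6332/49.1631) + (0.0738 + 0.5·0.3288²)·3.2838] / (0.3288·√3.2838)
   = [0.999955 + 0.419849] / 0.595827 = 2.382914
d₂ = d₁ − σ√T = 2.382914 − 0.595827 = 1.787088
N(d₁) = 0.991412,  N(d₂) = 0.963038,  e^(−rT) = 0.784786
E₀ = V₀·N(d₁) − D·e^(−rT)·N(d₂)
   = 133.6332·0.991412 − 49.1631·0.784786·0.963038 = 95.329116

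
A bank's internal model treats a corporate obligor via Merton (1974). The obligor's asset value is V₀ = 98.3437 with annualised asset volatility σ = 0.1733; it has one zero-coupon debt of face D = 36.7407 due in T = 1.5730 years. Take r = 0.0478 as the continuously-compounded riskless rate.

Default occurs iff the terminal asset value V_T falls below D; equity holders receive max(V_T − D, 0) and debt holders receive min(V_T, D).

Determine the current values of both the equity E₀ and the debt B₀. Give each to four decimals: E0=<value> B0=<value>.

E0=64.2642 B0=34.0795

d₁ = [ln(V₀/D) + (r + σ²/2)T] / (σ√T)
   = [ln(98.3437/36.7407) + (0.0478 + 0.5·0.1733²)·1.5730] / (0.1733·√1.5730)
   = [0.984583 + 0.098810] / 0.217352 = 4.984520
d₂ = d₁ − σ√T = 4.984520 − 0.217352 = 4.767168
N(d₁) = 1.000000,  N(d₂) = 0.999999,  e^(−rT) = 0.927568
E₀ = V₀·N(d₁) − D·e^(−rT)·N(d₂)
   = 98.3437·1.000000 − 36.7407·0.927568·0.999999 = 64.264211
B₀ = V₀ − E₀ = 98.3437 − 64.264211 = 34.079489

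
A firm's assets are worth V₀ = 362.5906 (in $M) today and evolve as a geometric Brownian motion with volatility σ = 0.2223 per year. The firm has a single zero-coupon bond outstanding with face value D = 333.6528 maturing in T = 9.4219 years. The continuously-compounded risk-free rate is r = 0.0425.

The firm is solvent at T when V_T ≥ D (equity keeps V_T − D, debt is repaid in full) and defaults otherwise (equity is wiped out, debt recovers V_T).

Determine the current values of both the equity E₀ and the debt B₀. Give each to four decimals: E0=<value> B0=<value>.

d₁ = [ln(V₀/D) + (r + σ²/2)T] / (σ√T)
   = [ln(362.5906/333.6528) + (0.0425 + 0.5·0.2223²)·9.4219] / (0.2223·√9.4219)
   = [0.083173 + 0.633233] / 0.682352 = 1.049907
d₂ = d₁ − σ√T = 1.049907 − 0.682352 = 0.367555
N(d₁) = 0.853120,  N(d₂) = 0.643397,  e^(−rT) = 0.670031
E₀ = V₀·N(d₁) − D·e^(−rT)·N(d₂)
   = 362.5906·0.853120 − 333.6528·0.670031·0.643397 = 165.496617
B₀ = V₀ − E₀ = 362.5906 − 165.496617 = 197.093983

E0=165.4966 B0=197.0940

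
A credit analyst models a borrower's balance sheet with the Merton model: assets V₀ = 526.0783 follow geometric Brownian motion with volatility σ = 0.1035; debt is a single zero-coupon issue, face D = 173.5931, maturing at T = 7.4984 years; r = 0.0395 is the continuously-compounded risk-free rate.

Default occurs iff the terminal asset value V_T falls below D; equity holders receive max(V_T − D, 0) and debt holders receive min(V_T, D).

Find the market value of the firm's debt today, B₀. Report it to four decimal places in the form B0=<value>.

d₁ = [ln(V₀/D) + (r + σ²/2)T] / (σ√T)
   = [ln(526.0783/173.5931) + (0.0395 + 0.5·0.1035²)·7.4984] / (0.1035·√7.4984)
   = [1.108736 + 0.336349] / 0.283416 = 5.098810
d₂ = d₁ − σ√T = 5.098810 − 0.283416 = 4.815393
N(d₁) = 1.000000,  N(d₂) = 0.999999,  e^(−rT) = 0.743649
E₀ = V₀·N(d₁) − D·e^(−rT)·N(d₂)
   = 526.0783·1.000000 − 173.5931·0.743649·0.999999 = 396.986056
B₀ = V₀ − E₀ = 526.0783 − 396.986056 = 129.092244

B0=129.0922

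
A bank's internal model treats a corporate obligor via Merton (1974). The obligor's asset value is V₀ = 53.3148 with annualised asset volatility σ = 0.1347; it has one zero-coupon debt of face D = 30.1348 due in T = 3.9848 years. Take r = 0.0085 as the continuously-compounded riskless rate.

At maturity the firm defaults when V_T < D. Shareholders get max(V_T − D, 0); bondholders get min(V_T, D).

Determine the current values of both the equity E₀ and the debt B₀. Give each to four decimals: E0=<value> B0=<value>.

E0=24.2284 B0=29.0864

d₁ = [ln(V₀/D) + (r + σ²/2)T] / (σ√T)
   = [ln(53.3148/30.1348) + (0.0085 + 0.5·0.1347²)·3.9848] / (0.1347·√3.9848)
   = [0.570533 + 0.070021] / 0.268888 = 2.382238
d₂ = d₁ − σ√T = 2.382238 − 0.268888 = 2.113350
N(d₁) = 0.991396,  N(d₂) = 0.982715,  e^(−rT) = 0.966696
E₀ = V₀·N(d₁) − D·e^(−rT)·N(d₂)
   = 53.3148·0.991396 − 30.1348·0.966696·0.982715 = 24.228427
B₀ = V₀ − E₀ = 53.3148 − 24.228427 = 29.086373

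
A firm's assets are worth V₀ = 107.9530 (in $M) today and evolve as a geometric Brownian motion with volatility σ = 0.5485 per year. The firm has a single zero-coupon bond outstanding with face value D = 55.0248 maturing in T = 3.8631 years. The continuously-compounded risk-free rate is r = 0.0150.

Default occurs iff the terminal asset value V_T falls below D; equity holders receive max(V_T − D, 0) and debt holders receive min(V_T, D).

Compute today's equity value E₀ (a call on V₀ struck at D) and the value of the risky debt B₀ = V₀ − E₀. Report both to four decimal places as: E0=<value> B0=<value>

d₁ = [ln(V₀/D) + (r + σ²/2)T] / (σ√T)
   = [ln(107.9530/55.0248) + (0.0150 + 0.5·0.5485²)·3.8631] / (0.5485·√3.8631)
   = [0.673912 + 0.639058] / 1.078064 = 1.217896
d₂ = d₁ − σ√T = 1.217896 − 1.078064 = 0.139831
N(d₁) = 0.888368,  N(d₂) = 0.555603,  e^(−rT) = 0.943700
E₀ = V₀·N(d₁) − D·e^(−rT)·N(d₂)
   = 107.9530·0.888368 − 55.0248·0.943700·0.555603 = 67.051231
B₀ = V₀ − E₀ = 107.9530 − 67.051231 = 40.901769

E0=67.0512 B0=40.9018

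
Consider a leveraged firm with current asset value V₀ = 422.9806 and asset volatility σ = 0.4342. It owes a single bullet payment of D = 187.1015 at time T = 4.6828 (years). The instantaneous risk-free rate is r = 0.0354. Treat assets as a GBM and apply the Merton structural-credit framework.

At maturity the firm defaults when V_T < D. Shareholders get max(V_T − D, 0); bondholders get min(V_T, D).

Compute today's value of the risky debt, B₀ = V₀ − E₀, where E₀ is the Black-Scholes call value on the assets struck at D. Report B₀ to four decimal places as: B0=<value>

d₁ = [ln(V₀/D) + (r + σ²/2)T] / (σ√T)
   = [ln(422.9806/187.1015) + (0.0354 + 0.5·0.4342²)·4.6828] / (0.4342·√4.6828)
   = [0.815675 + 0.607194] / 0.939599 = 1.514337
d₂ = d₁ − σ√T = 1.514337 − 0.939599 = 0.574738
N(d₁) = 0.935030,  N(d₂) = 0.717266,  e^(−rT) = 0.847240
E₀ = V₀·N(d₁) − D·e^(−rT)·N(d₂)
   = 422.9806·0.935030 − 187.1015·0.847240·0.717266 = 281.798583
B₀ = V₀ − E₀ = 422.9806 − 281.798583 = 141.182017

B0=141.1820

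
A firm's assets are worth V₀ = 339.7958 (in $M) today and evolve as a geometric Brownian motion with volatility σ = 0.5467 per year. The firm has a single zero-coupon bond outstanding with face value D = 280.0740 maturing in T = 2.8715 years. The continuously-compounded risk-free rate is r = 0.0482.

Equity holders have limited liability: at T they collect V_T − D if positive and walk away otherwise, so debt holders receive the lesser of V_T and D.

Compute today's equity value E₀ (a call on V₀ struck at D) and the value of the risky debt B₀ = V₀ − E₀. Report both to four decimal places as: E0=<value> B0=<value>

E0=158.1580 B0=181.6378

d₁ = [ln(V₀/D) + (r + σ²/2)T] / (σ√T)
   = [ln(339.7958/280.0740) + (0.0482 + 0.5·0.5467²)·2.8715] / (0.5467·√2.8715)
   = [0.193291 + 0.567525] / 0.926411 = 0.821251
d₂ = d₁ − σ√T = 0.821251 − 0.926411 = -0.105160
N(d₁) = 0.794248,  N(d₂) = 0.458125,  e^(−rT) = 0.870745
E₀ = V₀·N(d₁) − D·e^(−rT)·N(d₂)
   = 339.7958·0.794248 − 280.0740·0.870745·0.458125 = 158.158033
B₀ = V₀ − E₀ = 339.7958 − 158.158033 = 181.637767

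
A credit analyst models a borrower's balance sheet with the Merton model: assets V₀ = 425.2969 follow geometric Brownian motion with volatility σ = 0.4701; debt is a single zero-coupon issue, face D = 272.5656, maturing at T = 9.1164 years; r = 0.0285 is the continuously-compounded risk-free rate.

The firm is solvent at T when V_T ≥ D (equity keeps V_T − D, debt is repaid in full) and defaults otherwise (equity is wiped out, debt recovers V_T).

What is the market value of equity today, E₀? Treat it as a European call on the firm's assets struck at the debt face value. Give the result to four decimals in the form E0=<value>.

d₁ = [ln(V₀/D) + (r + σ²/2)T] / (σ√T)
   = [ln(425.2969/272.5656) + (0.0285 + 0.5·0.4701²)·9.1164] / (0.4701·√9.1164)
   = [0.444908 + 1.267152] / 1.419391 = 1.206194
d₂ = d₁ − σ√T = 1.206194 − 1.419391 = -0.213197
N(d₁) = 0.886129,  N(d₂) = 0.415587,  e^(−rT) = 0.771192
E₀ = V₀·N(d₁) − D·e^(−rT)·N(d₂)
   = 425.2969·0.886129 − 272.5656·0.771192·0.415587 = 289.511209

E0=289.5112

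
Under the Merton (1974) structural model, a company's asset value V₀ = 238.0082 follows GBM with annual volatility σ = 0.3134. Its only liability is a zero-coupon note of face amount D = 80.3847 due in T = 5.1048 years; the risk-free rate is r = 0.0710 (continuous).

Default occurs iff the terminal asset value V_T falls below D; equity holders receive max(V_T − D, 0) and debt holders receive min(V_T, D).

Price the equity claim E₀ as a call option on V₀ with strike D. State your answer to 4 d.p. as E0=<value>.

E0=182.6474

d₁ = [ln(V₀/D) + (r + σ²/2)T] / (σ√T)
   = [ln(238.0082/80.3847) + (0.0710 + 0.5·0.3134²)·5.1048] / (0.3134·√5.1048)
   = [1.085481 + 0.613136] / 0.708090 = 2.398873
d₂ = d₁ − σ√T = 2.398873 − 0.708090 = 1.690783
N(d₁) = 0.991777,  N(d₂) = 0.954561,  e^(−rT) = 0.695976
E₀ = V₀·N(d₁) − D·e^(−rT)·N(d₂)
   = 238.0082·0.991777 − 80.3847·0.695976·0.954561 = 182.647448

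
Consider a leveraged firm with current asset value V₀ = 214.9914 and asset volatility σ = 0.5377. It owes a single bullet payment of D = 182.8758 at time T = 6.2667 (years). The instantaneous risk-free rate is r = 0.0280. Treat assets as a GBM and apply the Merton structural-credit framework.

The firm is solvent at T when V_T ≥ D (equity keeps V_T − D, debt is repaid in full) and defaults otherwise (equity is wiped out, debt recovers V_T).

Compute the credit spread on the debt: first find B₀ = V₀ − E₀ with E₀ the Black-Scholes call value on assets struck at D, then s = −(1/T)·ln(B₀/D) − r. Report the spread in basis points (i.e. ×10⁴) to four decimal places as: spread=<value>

d₁ = [ln(V₀/D) + (r + σ²/2)T] / (σ√T)
   = [ln(214.9914/182.8758) + (0.0280 + 0.5·0.5377²)·6.2667] / (0.5377·√6.2667)
   = [0.161791 + 1.081386] / 1.346045 = 0.923577
d₂ = d₁ − σ√T = 0.923577 − 1.346045 = -0.422467
N(d₁) = 0.822147,  N(d₂) = 0.336342,  e^(−rT) = 0.839065
E₀ = V₀·N(d₁) − D·e^(−rT)·N(d₂)
   = 214.9914·0.822147 − 182.8758·0.839065·0.336342 = 125.144631
B₀ = V₀ − E₀ = 214.9914 − 125.144631 = 89.846769
spread = −(1/T)·ln(B₀/D) − r = −(1/6.2667)·ln(89.846769/182.8758) − 0.0280 = 0.08540922
in basis points: 0.08540922 × 10⁴ = 854.0922 bp

spread=854.0922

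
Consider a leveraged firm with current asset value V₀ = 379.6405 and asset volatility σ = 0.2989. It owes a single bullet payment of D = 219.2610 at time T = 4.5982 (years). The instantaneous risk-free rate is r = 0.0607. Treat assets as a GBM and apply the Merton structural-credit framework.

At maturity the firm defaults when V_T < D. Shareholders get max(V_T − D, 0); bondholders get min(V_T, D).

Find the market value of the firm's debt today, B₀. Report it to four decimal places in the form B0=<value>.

d₁ = [ln(V₀/D) + (r + σ²/2)T] / (σ√T)
   = [ln(379.6405/219.2610) + (0.0607 + 0.5·0.2989²)·4.5982] / (0.2989·√4.5982)
   = [0.548962 + 0.484515] / 0.640944 = 1.612430
d₂ = d₁ − σ√T = 1.612430 − 0.640944 = 0.971487
N(d₁) = 0.946566,  N(d₂) = 0.834347,  e^(−rT) = 0.756456
E₀ = V₀·N(d₁) − D·e^(−rT)·N(d₂)
   = 379.6405·0.946566 − 219.2610·0.756456·0.834347 = 220.968824
B₀ = V₀ − E₀ = 379.6405 − 220.968824 = 158.671676

B0=158.6717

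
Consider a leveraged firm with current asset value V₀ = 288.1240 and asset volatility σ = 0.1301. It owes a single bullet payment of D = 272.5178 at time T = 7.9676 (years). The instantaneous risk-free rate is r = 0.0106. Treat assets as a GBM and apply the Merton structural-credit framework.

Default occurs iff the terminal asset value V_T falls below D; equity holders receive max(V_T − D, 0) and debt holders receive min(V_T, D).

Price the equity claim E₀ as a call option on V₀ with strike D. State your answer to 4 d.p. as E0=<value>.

d₁ = [ln(V₀/D) + (r + σ²/2)T] / (σ√T)
   = [ln(288.1240/272.5178) + (0.0106 + 0.5·0.1301²)·7.9676] / (0.1301·√7.9676)
   = [0.055687 + 0.151886] / 0.367232 = 0.565237
d₂ = d₁ − σ√T = 0.565237 − 0.367232 = 0.198005
N(d₁) = 0.714044,  N(d₂) = 0.578479,  e^(−rT) = 0.919012
E₀ = V₀·N(d₁) − D·e^(−rT)·N(d₂)
   = 288.1240·0.714044 − 272.5178·0.919012·0.578479 = 60.854732

E0=60.8547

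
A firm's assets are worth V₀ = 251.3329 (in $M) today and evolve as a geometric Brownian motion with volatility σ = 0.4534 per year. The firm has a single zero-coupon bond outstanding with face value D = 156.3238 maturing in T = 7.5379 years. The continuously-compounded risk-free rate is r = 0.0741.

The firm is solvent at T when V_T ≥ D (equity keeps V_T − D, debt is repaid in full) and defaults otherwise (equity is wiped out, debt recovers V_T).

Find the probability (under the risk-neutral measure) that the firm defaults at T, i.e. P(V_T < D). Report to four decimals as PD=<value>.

d₁ = [ln(V₀/D) + (r + σ²/2)T] / (σ√T)
   = [ln(251.3329/156.3238) + (0.0741 + 0.5·0.4534²)·7.5379] / (0.4534·√7.5379)
   = [0.474849 + 1.333347] / 1.244820 = 1.452576
d₂ = d₁ − σ√T = 1.452576 − 1.244820 = 0.207756
risk-neutral PD = N(−d₂) = N(-0.207756) = 0.417710

PD=0.4177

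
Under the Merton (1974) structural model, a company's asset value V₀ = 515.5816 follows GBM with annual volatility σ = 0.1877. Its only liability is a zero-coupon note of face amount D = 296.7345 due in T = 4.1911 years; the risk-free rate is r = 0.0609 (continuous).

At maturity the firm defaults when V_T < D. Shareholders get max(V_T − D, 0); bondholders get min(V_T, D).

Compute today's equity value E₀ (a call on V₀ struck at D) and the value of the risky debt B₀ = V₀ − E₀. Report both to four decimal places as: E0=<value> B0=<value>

d₁ = [ln(V₀/D) + (r + σ²/2)T] / (σ√T)
   = [ln(515.5816/296.7345) + (0.0609 + 0.5·0.1877²)·4.1911] / (0.1877·√4.1911)
   = [0.552458 + 0.329067] / 0.384263 = 2.294068
d₂ = d₁ − σ√T = 2.294068 − 0.384263 = 1.909805
N(d₁) = 0.989107,  N(d₂) = 0.971921,  e^(−rT) = 0.774732
E₀ = V₀·N(d₁) − D·e^(−rT)·N(d₂)
   = 515.5816·0.989107 − 296.7345·0.774732·0.971921 = 286.530583
B₀ = V₀ − E₀ = 515.5816 − 286.530583 = 229.051017

E0=286.5306 B0=229.0510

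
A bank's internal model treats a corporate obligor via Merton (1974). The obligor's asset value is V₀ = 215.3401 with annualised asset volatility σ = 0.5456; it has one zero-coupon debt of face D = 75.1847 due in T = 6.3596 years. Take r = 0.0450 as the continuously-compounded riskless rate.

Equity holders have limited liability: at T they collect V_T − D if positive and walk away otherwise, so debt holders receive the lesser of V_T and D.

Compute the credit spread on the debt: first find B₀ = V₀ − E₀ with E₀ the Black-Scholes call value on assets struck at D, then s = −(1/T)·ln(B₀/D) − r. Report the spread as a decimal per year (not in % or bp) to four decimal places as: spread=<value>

d₁ = [ln(V₀/D) + (r + σ²/2)T] / (σ√T)
   = [ln(215.3401/75.1847) + (0.0450 + 0.5·0.5456²)·6.3596] / (0.5456·√6.3596)
   = [1.052271 + 1.232743] / 1.375908 = 1.660732
d₂ = d₁ − σ√T = 1.660732 − 1.375908 = 0.284824
N(d₁) = 0.951616,  N(d₂) = 0.612111,  e^(−rT) = 0.751126
E₀ = V₀·N(d₁) − D·e^(−rT)·N(d₂)
   = 215.3401·0.951616 − 75.1847·0.751126·0.612111 = 170.353329
B₀ = V₀ − E₀ = 215.3401 − 170.353329 = 44.986771
spread = −(1/T)·ln(B₀/D) − r = −(1/6.3596)·ln(44.986771/75.1847) − 0.0450 = 0.03575654

spread=0.0358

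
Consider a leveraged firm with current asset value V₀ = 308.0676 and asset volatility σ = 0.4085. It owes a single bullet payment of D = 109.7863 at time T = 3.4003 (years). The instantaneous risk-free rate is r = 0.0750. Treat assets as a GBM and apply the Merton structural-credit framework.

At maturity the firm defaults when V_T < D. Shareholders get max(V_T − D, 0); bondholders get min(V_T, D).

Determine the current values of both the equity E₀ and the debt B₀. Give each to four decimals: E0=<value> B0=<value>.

d₁ = [ln(V₀/D) + (r + σ²/2)T] / (σ√T)
   = [ln(308.0676/109.7863) + (0.0750 + 0.5·0.4085²)·3.4003] / (0.4085·√3.4003)
   = [1.031783 + 0.538730] / 0.753270 = 2.084928
d₂ = d₁ − σ√T = 2.084928 − 0.753270 = 1.331658
N(d₁) = 0.981462,  N(d₂) = 0.908514,  e^(−rT) = 0.774899
E₀ = V₀·N(d₁) − D·e^(−rT)·N(d₂)
   = 308.0676·0.981462 − 109.7863·0.774899·0.908514 = 225.066409
B₀ = V₀ − E₀ = 308.0676 − 225.066409 = 83.001191

E0=225.0664 B0=83.0012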